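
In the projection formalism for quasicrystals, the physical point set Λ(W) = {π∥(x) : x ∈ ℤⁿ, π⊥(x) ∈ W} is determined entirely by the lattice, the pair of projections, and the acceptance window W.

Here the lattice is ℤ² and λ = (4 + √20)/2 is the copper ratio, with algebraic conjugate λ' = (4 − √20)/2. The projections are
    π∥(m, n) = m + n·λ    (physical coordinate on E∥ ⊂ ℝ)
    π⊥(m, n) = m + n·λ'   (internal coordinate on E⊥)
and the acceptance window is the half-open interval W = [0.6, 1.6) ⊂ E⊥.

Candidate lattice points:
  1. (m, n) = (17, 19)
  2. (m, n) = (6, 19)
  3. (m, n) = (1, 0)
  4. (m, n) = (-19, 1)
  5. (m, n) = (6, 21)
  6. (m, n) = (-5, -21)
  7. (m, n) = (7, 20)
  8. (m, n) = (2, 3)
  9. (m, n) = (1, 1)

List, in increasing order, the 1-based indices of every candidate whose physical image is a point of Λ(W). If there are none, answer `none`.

Compute λ' = (4−√20)/2 = -0.2361, so π⊥(m,n) = m -0.2361·n.
candidate 1: (m,n)=(17,19) → π∥ = 17+19·λ ≈ 97.4853, π⊥ = 17+19·λ' ≈ 12.5147 ∉ [0.6, 1.6) ⇒ out
candidate 2: (m,n)=(6,19) → π∥ = 6+19·λ ≈ 86.4853, π⊥ = 6+19·λ' ≈ 1.5147 ∈ [0.6, 1.6) ⇒ IN Λ
candidate 3: (m,n)=(1,0) → π∥ = 1+0·λ ≈ 1.0000, π⊥ = 1+0·λ' ≈ 1.0000 ∈ [0.6, 1.6) ⇒ IN Λ
candidate 4: (m,n)=(-19,1) → π∥ = -19+1·λ ≈ -14.7639, π⊥ = -19+1·λ' ≈ -19.2361 ∉ [0.6, 1.6) ⇒ out
candidate 5: (m,n)=(6,21) → π∥ = 6+21·λ ≈ 94.9574, π⊥ = 6+21·λ' ≈ 1.0426 ∈ [0.6, 1.6) ⇒ IN Λ
candidate 6: (m,n)=(-5,-21) → π∥ = -5-21·λ ≈ -93.9574, π⊥ = -5-21·λ' ≈ -0.0426 ∉ [0.6, 1.6) ⇒ out
candidate 7: (m,n)=(7,20) → π∥ = 7+20·λ ≈ 91.7214, π⊥ = 7+20·λ' ≈ 2.2786 ∉ [0.6, 1.6) ⇒ out
candidate 8: (m,n)=(2,3) → π∥ = 2+3·λ ≈ 14.7082, π⊥ = 2+3·λ' ≈ 1.2918 ∈ [0.6, 1.6) ⇒ IN Λ
candidate 9: (m,n)=(1,1) → π∥ = 1+1·λ ≈ 5.2361, π⊥ = 1+1·λ' ≈ 0.7639 ∈ [0.6, 1.6) ⇒ IN Λ

2, 3, 5, 8, 9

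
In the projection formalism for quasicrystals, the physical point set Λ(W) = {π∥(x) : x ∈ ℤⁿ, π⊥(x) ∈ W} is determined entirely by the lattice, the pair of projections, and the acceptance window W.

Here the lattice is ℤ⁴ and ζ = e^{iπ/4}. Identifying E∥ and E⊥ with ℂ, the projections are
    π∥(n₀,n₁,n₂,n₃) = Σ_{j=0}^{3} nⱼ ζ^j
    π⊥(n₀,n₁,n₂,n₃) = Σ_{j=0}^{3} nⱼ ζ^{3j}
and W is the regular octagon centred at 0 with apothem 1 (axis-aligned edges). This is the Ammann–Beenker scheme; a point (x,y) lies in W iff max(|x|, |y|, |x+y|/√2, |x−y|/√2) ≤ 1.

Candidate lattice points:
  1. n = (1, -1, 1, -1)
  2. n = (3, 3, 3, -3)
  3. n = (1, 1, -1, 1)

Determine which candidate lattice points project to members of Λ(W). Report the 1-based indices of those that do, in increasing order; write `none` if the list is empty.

π⊥(n) = n₀ + n₁ζ³ + n₂ζ⁶ + n₃ζ⁹ where ζ = e^{iπ/4}.
candidate 1: n = (1, -1, 1, -1) → π⊥ ≈ (+1.000000, -2.414214); max(|x|,|y|,|x±y|/√2) = 2.414214 > 1 ⇒ ∉ W
candidate 2: n = (3, 3, 3, -3) → π⊥ ≈ (-1.242641, -3.000000); max(|x|,|y|,|x±y|/√2) = 3.000000 > 1 ⇒ ∉ W
candidate 3: n = (1, 1, -1, 1) → π⊥ ≈ (+1.000000, +2.414214); max(|x|,|y|,|x±y|/√2) = 2.414214 > 1 ⇒ ∉ W

none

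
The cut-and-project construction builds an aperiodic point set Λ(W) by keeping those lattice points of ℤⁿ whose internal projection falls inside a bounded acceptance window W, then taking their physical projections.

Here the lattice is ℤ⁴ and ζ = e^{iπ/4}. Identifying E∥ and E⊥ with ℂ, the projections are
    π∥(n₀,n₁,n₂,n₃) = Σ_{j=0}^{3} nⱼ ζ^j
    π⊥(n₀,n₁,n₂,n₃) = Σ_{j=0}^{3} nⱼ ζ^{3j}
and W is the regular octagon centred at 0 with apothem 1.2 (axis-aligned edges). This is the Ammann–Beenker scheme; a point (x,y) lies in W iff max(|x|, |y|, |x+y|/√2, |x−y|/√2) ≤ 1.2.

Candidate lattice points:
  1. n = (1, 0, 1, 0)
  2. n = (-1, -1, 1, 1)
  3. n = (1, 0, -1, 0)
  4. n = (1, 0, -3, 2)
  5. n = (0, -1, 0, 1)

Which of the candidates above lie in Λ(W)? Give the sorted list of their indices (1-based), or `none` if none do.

2

Internal map: ζ^{3j} for j=0..3 gives (1,0), (−√2/2,√2/2), (0,−1), (√2/2,√2/2).
#1 (1, 0, 1, 0): internal (1.00000, -1.00000); octagon support 1.41421 vs apothem 1.2 → ∉ W
#2 (-1, -1, 1, 1): internal (0.41421, -1.00000); octagon support 1.00000 vs apothem 1.2 → ∈ W
#3 (1, 0, -1, 0): internal (1.00000, 1.00000); octagon support 1.41421 vs apothem 1.2 → ∉ W
#4 (1, 0, -3, 2): internal (2.41421, 4.41421); octagon support 4.82843 vs apothem 1.2 → ∉ W
#5 (0, -1, 0, 1): internal (1.41421, 0.00000); octagon support 1.41421 vs apothem 1.2 → ∉ W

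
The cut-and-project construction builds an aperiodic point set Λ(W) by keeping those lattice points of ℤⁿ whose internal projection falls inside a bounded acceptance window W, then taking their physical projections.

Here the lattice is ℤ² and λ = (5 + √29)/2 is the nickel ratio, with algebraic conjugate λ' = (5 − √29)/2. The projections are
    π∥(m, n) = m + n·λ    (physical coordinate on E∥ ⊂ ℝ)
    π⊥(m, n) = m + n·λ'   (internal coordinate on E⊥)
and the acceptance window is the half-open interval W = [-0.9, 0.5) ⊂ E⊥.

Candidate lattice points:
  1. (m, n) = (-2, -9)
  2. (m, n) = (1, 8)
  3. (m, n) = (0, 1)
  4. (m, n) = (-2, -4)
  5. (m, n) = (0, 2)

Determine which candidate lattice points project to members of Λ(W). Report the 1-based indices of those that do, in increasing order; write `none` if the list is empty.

Compute λ' = (5−√29)/2 = -0.1926, so π⊥(m,n) = m -0.1926·n.
candidate 1: (m,n)=(-2,-9) → π∥ = -2-9·λ ≈ -48.7332, π⊥ = -2-9·λ' ≈ -0.2668 ∈ [-0.9, 0.5) ⇒ IN Λ
candidate 2: (m,n)=(1,8) → π∥ = 1+8·λ ≈ 42.5407, π⊥ = 1+8·λ' ≈ -0.5407 ∈ [-0.9, 0.5) ⇒ IN Λ
candidate 3: (m,n)=(0,1) → π∥ = 0+1·λ ≈ 5.1926, π⊥ = 0+1·λ' ≈ -0.1926 ∈ [-0.9, 0.5) ⇒ IN Λ
candidate 4: (m,n)=(-2,-4) → π∥ = -2-4·λ ≈ -22.7703, π⊥ = -2-4·λ' ≈ -1.2297 ∉ [-0.9, 0.5) ⇒ out
candidate 5: (m,n)=(0,2) → π∥ = 0+2·λ ≈ 10.3852, π⊥ = 0+2·λ' ≈ -0.3852 ∈ [-0.9, 0.5) ⇒ IN Λ

1, 2, 3, 5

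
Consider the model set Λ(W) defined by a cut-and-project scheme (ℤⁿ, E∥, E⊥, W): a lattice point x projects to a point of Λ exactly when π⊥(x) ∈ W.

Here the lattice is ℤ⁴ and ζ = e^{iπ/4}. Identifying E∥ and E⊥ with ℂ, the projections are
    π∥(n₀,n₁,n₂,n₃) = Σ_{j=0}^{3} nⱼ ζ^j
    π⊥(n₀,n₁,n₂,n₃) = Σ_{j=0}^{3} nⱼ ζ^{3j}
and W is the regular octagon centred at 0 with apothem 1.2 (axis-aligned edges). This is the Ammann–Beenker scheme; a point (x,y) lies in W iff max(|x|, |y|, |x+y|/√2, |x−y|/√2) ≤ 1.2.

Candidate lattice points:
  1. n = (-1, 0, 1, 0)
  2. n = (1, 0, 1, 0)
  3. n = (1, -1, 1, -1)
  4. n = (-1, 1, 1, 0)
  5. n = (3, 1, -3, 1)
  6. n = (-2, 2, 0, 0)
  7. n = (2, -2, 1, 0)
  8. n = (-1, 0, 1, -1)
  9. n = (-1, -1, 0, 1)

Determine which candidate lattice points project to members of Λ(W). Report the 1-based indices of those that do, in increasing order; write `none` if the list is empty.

Internal map: ζ^{3j} for j=0..3 gives (1,0), (−√2/2,√2/2), (0,−1), (√2/2,√2/2).
#1 (-1, 0, 1, 0): internal (-1.000000, -1.000000); octagon support 1.414214 vs apothem 1.2 → ∉ W
#2 (1, 0, 1, 0): internal (1.000000, -1.000000); octagon support 1.414214 vs apothem 1.2 → ∉ W
#3 (1, -1, 1, -1): internal (1.000000, -2.414214); octagon support 2.414214 vs apothem 1.2 → ∉ W
#4 (-1, 1, 1, 0): internal (-1.707107, -0.292893); octagon support 1.707107 vs apothem 1.2 → ∉ W
#5 (3, 1, -3, 1): internal (3.000000, 4.414214); octagon support 5.242641 vs apothem 1.2 → ∉ W
#6 (-2, 2, 0, 0): internal (-3.414214, 1.414214); octagon support 3.414214 vs apothem 1.2 → ∉ W
#7 (2, -2, 1, 0): internal (3.414214, -2.414214); octagon support 4.121320 vs apothem 1.2 → ∉ W
#8 (-1, 0, 1, -1): internal (-1.707107, -1.707107); octagon support 2.414214 vs apothem 1.2 → ∉ W
#9 (-1, -1, 0, 1): internal (0.414214, 0.000000); octagon support 0.414214 vs apothem 1.2 → ∈ W

9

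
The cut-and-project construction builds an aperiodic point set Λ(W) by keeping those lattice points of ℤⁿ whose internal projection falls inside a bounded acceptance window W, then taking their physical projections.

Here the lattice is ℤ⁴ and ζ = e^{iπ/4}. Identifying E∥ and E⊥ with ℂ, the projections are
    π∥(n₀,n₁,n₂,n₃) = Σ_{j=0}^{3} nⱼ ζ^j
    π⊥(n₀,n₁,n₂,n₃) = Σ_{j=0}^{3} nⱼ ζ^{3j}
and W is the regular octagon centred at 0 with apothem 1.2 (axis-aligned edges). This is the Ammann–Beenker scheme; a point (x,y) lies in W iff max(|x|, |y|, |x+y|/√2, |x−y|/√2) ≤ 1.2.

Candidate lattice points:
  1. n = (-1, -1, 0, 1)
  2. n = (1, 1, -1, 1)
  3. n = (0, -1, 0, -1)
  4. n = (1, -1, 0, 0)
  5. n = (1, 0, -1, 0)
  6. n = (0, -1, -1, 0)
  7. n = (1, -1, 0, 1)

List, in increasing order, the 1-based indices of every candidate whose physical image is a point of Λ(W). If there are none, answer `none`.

1, 6

Internal map: ζ^{3j} for j=0..3 gives (1,0), (−√2/2,√2/2), (0,−1), (√2/2,√2/2).
#1 (-1, -1, 0, 1): internal (0.414214, 0.000000); octagon support 0.414214 vs apothem 1.2 → ∈ W
#2 (1, 1, -1, 1): internal (1.000000, 2.414214); octagon support 2.414214 vs apothem 1.2 → ∉ W
#3 (0, -1, 0, -1): internal (0.000000, -1.414214); octagon support 1.414214 vs apothem 1.2 → ∉ W
#4 (1, -1, 0, 0): internal (1.707107, -0.707107); octagon support 1.707107 vs apothem 1.2 → ∉ W
#5 (1, 0, -1, 0): internal (1.000000, 1.000000); octagon support 1.414214 vs apothem 1.2 → ∉ W
#6 (0, -1, -1, 0): internal (0.707107, 0.292893); octagon support 0.707107 vs apothem 1.2 → ∈ W
#7 (1, -1, 0, 1): internal (2.414214, 0.000000); octagon support 2.414214 vs apothem 1.2 → ∉ W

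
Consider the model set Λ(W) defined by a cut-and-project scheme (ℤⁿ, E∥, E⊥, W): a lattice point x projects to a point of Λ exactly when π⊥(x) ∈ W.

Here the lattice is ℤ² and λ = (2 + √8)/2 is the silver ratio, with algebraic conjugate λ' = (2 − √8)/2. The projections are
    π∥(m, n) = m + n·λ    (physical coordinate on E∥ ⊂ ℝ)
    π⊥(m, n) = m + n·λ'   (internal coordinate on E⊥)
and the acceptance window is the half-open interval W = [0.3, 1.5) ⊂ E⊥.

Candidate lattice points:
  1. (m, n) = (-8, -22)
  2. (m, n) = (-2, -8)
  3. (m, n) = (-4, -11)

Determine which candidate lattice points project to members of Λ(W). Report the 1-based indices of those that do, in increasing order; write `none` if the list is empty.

Numerically λ ≈ 2.414214 and λ' = −1/λ ≈ -0.414214.
[1] lift (-8,-22): star map gives 1.112698; window check 0.3 ≤ 1.112698 < 1.5 is true → IN Λ
[2] lift (-2,-8): star map gives 1.313708; window check 0.3 ≤ 1.313708 < 1.5 is true → IN Λ
[3] lift (-4,-11): star map gives 0.556349; window check 0.3 ≤ 0.556349 < 1.5 is true → IN Λ

1, 2, 3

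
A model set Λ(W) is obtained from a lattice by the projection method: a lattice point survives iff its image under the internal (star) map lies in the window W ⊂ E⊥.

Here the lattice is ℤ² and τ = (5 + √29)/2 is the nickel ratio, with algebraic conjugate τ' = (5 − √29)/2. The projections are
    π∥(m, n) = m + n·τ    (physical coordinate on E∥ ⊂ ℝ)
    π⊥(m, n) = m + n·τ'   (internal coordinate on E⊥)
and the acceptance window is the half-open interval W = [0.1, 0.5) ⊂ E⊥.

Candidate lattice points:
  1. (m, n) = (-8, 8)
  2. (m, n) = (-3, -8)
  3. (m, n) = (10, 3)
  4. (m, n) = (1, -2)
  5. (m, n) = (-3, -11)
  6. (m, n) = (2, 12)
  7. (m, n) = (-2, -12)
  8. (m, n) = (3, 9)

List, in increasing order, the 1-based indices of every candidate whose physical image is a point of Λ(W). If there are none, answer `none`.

Numerically τ ≈ 5.192582 and τ' = −1/τ ≈ -0.192582.
[1] lift (-8,8): star map gives -9.540659; window check 0.1 ≤ -9.540659 < 0.5 is false → out
[2] lift (-3,-8): star map gives -1.459341; window check 0.1 ≤ -1.459341 < 0.5 is false → out
[3] lift (10,3): star map gives 9.422253; window check 0.1 ≤ 9.422253 < 0.5 is false → out
[4] lift (1,-2): star map gives 1.385165; window check 0.1 ≤ 1.385165 < 0.5 is false → out
[5] lift (-3,-11): star map gives -0.881594; window check 0.1 ≤ -0.881594 < 0.5 is false → out
[6] lift (2,12): star map gives -0.310989; window check 0.1 ≤ -0.310989 < 0.5 is false → out
[7] lift (-2,-12): star map gives 0.310989; window check 0.1 ≤ 0.310989 < 0.5 is true → IN Λ
[8] lift (3,9): star map gives 1.266758; window check 0.1 ≤ 1.266758 < 0.5 is false → out

7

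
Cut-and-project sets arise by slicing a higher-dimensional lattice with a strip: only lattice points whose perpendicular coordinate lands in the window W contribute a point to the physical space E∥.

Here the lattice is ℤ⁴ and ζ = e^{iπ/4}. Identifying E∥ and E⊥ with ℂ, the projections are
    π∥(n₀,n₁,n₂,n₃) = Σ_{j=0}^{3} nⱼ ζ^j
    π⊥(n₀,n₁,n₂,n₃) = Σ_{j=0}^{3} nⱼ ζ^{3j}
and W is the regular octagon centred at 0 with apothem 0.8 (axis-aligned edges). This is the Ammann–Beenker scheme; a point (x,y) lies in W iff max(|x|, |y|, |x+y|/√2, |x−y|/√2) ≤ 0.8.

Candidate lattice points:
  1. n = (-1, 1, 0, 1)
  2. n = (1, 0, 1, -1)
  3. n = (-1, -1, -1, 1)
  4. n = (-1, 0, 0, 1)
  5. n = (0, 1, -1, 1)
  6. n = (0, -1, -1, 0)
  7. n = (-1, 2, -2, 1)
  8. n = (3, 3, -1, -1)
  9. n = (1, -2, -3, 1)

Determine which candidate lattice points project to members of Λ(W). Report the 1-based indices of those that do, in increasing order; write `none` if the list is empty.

4, 6

Internal map: ζ^{3j} for j=0..3 gives (1,0), (−√2/2,√2/2), (0,−1), (√2/2,√2/2).
candidate 1: n = (-1, 1, 0, 1) → π⊥ ≈ (-1.00000, +1.41421); max(|x|,|y|,|x±y|/√2) = 1.70711 > 0.8 ⇒ ∉ W
candidate 2: n = (1, 0, 1, -1) → π⊥ ≈ (+0.29289, -1.70711); max(|x|,|y|,|x±y|/√2) = 1.70711 > 0.8 ⇒ ∉ W
candidate 3: n = (-1, -1, -1, 1) → π⊥ ≈ (+0.41421, +1.00000); max(|x|,|y|,|x±y|/√2) = 1.00000 > 0.8 ⇒ ∉ W
candidate 4: n = (-1, 0, 0, 1) → π⊥ ≈ (-0.29289, +0.70711); max(|x|,|y|,|x±y|/√2) = 0.70711 ≤ 0.8 ⇒ ∈ W
candidate 5: n = (0, 1, -1, 1) → π⊥ ≈ (+0.00000, +2.41421); max(|x|,|y|,|x±y|/√2) = 2.41421 > 0.8 ⇒ ∉ W
candidate 6: n = (0, -1, -1, 0) → π⊥ ≈ (+0.70711, +0.29289); max(|x|,|y|,|x±y|/√2) = 0.70711 ≤ 0.8 ⇒ ∈ W
candidate 7: n = (-1, 2, -2, 1) → π⊥ ≈ (-1.70711, +4.12132); max(|x|,|y|,|x±y|/√2) = 4.12132 > 0.8 ⇒ ∉ W
candidate 8: n = (3, 3, -1, -1) → π⊥ ≈ (+0.17157, +2.41421); max(|x|,|y|,|x±y|/√2) = 2.41421 > 0.8 ⇒ ∉ W
candidate 9: n = (1, -2, -3, 1) → π⊥ ≈ (+3.12132, +2.29289); max(|x|,|y|,|x±y|/√2) = 3.82843 > 0.8 ⇒ ∉ W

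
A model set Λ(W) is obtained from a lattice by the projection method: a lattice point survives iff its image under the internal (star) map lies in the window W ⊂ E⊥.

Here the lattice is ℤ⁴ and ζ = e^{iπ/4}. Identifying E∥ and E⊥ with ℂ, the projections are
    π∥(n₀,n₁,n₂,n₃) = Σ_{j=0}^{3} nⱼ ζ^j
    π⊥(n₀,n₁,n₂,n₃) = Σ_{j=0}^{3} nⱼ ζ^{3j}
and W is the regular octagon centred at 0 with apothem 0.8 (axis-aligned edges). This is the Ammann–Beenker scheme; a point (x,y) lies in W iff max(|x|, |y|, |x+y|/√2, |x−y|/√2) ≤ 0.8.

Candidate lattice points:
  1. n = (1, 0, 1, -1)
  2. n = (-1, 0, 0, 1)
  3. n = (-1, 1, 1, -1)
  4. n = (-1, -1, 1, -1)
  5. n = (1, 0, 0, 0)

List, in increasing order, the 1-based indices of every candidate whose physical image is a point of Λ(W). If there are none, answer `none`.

Internal map: ζ^{3j} for j=0..3 gives (1,0), (−√2/2,√2/2), (0,−1), (√2/2,√2/2).
#1 (1, 0, 1, -1): internal (0.2929, -1.7071); octagon support 1.7071 vs apothem 0.8 → ∉ W
#2 (-1, 0, 0, 1): internal (-0.2929, 0.7071); octagon support 0.7071 vs apothem 0.8 → ∈ W
#3 (-1, 1, 1, -1): internal (-2.4142, -1.0000); octagon support 2.4142 vs apothem 0.8 → ∉ W
#4 (-1, -1, 1, -1): internal (-1.0000, -2.4142); octagon support 2.4142 vs apothem 0.8 → ∉ W
#5 (1, 0, 0, 0): internal (1.0000, 0.0000); octagon support 1.0000 vs apothem 0.8 → ∉ W

2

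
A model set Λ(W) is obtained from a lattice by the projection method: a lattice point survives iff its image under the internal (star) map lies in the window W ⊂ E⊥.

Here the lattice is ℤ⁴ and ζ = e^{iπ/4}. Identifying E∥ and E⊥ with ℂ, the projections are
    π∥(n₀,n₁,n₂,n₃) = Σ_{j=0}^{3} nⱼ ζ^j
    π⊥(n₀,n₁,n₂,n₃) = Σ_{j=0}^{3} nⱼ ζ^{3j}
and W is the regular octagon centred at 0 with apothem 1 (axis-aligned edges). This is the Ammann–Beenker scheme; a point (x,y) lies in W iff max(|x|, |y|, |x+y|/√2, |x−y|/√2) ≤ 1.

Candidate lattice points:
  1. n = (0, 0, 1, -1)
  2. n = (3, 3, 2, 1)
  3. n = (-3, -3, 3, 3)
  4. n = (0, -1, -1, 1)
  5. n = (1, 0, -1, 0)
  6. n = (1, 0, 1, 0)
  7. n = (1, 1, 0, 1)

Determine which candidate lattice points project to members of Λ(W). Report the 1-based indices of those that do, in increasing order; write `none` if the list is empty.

Internal map: ζ^{3j} for j=0..3 gives (1,0), (−√2/2,√2/2), (0,−1), (√2/2,√2/2).
candidate 1: n = (0, 0, 1, -1) → π⊥ ≈ (-0.707107, -1.707107); max(|x|,|y|,|x±y|/√2) = 1.707107 > 1 ⇒ ∉ W
candidate 2: n = (3, 3, 2, 1) → π⊥ ≈ (+1.585786, +0.828427); max(|x|,|y|,|x±y|/√2) = 1.707107 > 1 ⇒ ∉ W
candidate 3: n = (-3, -3, 3, 3) → π⊥ ≈ (+1.242641, -3.000000); max(|x|,|y|,|x±y|/√2) = 3.000000 > 1 ⇒ ∉ W
candidate 4: n = (0, -1, -1, 1) → π⊥ ≈ (+1.414214, +1.000000); max(|x|,|y|,|x±y|/√2) = 1.707107 > 1 ⇒ ∉ W
candidate 5: n = (1, 0, -1, 0) → π⊥ ≈ (+1.000000, +1.000000); max(|x|,|y|,|x±y|/√2) = 1.414214 > 1 ⇒ ∉ W
candidate 6: n = (1, 0, 1, 0) → π⊥ ≈ (+1.000000, -1.000000); max(|x|,|y|,|x±y|/√2) = 1.414214 > 1 ⇒ ∉ W
candidate 7: n = (1, 1, 0, 1) → π⊥ ≈ (+1.000000, +1.414214); max(|x|,|y|,|x±y|/√2) = 1.707107 > 1 ⇒ ∉ W

none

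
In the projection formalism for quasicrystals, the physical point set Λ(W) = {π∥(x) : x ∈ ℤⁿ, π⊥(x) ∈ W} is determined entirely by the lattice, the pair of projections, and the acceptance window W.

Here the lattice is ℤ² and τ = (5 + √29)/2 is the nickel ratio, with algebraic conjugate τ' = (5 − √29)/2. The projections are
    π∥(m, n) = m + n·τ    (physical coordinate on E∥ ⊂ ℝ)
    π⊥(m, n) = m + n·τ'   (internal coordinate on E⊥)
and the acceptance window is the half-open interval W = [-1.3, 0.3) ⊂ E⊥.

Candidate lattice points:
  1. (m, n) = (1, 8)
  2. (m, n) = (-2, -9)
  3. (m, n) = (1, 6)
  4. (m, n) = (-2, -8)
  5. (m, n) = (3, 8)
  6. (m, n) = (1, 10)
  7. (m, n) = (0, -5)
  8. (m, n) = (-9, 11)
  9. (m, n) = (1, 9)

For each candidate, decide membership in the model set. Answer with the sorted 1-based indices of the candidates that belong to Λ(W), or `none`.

Compute τ' = (5−√29)/2 = -0.19258, so π⊥(m,n) = m -0.19258·n.
candidate 1: (m,n)=(1,8) → π∥ = 1+8·τ ≈ 42.54066, π⊥ = 1+8·τ' ≈ -0.54066 ∈ [-1.3, 0.3) ⇒ IN Λ
candidate 2: (m,n)=(-2,-9) → π∥ = -2-9·τ ≈ -48.73324, π⊥ = -2-9·τ' ≈ -0.26676 ∈ [-1.3, 0.3) ⇒ IN Λ
candidate 3: (m,n)=(1,6) → π∥ = 1+6·τ ≈ 32.15549, π⊥ = 1+6·τ' ≈ -0.15549 ∈ [-1.3, 0.3) ⇒ IN Λ
candidate 4: (m,n)=(-2,-8) → π∥ = -2-8·τ ≈ -43.54066, π⊥ = -2-8·τ' ≈ -0.45934 ∈ [-1.3, 0.3) ⇒ IN Λ
candidate 5: (m,n)=(3,8) → π∥ = 3+8·τ ≈ 44.54066, π⊥ = 3+8·τ' ≈ 1.45934 ∉ [-1.3, 0.3) ⇒ out
candidate 6: (m,n)=(1,10) → π∥ = 1+10·τ ≈ 52.92582, π⊥ = 1+10·τ' ≈ -0.92582 ∈ [-1.3, 0.3) ⇒ IN Λ
candidate 7: (m,n)=(0,-5) → π∥ = 0-5·τ ≈ -25.96291, π⊥ = 0-5·τ' ≈ 0.96291 ∉ [-1.3, 0.3) ⇒ out
candidate 8: (m,n)=(-9,11) → π∥ = -9+11·τ ≈ 48.11841, π⊥ = -9+11·τ' ≈ -11.11841 ∉ [-1.3, 0.3) ⇒ out
candidate 9: (m,n)=(1,9) → π∥ = 1+9·τ ≈ 47.73324, π⊥ = 1+9·τ' ≈ -0.73324 ∈ [-1.3, 0.3) ⇒ IN Λ

1, 2, 3, 4, 6, 9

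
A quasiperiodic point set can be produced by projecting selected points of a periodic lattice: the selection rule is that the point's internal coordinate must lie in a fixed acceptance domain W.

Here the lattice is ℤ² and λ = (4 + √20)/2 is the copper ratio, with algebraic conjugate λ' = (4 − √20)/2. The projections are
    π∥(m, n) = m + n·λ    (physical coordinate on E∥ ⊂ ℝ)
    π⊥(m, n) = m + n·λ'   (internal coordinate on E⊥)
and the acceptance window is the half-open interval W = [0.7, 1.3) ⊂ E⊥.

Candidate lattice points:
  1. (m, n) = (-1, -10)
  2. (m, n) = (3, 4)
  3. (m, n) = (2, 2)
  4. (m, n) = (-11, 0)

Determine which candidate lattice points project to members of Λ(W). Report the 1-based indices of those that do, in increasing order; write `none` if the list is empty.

none

λ' = (4−√20)/2 ≈ -0.236068.
#1 (-1,-10): internal coord -1 + (-10)·λ' = +1.360680; +1.360680 ∉ [0.7, 1.3) → out
#2 (3,4): internal coord 3 + (4)·λ' = +2.055728; +2.055728 ∉ [0.7, 1.3) → out
#3 (2,2): internal coord 2 + (2)·λ' = +1.527864; +1.527864 ∉ [0.7, 1.3) → out
#4 (-11,0): internal coord -11 + (0)·λ' = -11.000000; -11.000000 ∉ [0.7, 1.3) → out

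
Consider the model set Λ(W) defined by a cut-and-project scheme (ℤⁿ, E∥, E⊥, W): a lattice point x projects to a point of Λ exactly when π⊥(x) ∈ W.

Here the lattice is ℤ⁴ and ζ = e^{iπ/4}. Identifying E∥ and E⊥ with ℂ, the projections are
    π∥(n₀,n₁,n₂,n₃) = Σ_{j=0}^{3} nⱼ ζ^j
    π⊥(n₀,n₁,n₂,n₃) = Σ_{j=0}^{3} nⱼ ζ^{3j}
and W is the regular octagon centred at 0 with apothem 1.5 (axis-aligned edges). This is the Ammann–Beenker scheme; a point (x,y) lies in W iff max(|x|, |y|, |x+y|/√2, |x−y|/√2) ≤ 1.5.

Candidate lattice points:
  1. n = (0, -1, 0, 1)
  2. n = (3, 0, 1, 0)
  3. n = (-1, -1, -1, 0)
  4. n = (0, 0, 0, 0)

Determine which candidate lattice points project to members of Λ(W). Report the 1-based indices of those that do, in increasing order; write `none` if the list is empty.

1, 3, 4

Internal map: ζ^{3j} for j=0..3 gives (1,0), (−√2/2,√2/2), (0,−1), (√2/2,√2/2).
candidate 1: n = (0, -1, 0, 1) → π⊥ ≈ (+1.4142, +0.0000); max(|x|,|y|,|x±y|/√2) = 1.4142 ≤ 1.5 ⇒ ∈ W
candidate 2: n = (3, 0, 1, 0) → π⊥ ≈ (+3.0000, -1.0000); max(|x|,|y|,|x±y|/√2) = 3.0000 > 1.5 ⇒ ∉ W
candidate 3: n = (-1, -1, -1, 0) → π⊥ ≈ (-0.2929, +0.2929); max(|x|,|y|,|x±y|/√2) = 0.4142 ≤ 1.5 ⇒ ∈ W
candidate 4: n = (0, 0, 0, 0) → π⊥ ≈ (+0.0000, +0.0000); max(|x|,|y|,|x±y|/√2) = 0.0000 ≤ 1.5 ⇒ ∈ W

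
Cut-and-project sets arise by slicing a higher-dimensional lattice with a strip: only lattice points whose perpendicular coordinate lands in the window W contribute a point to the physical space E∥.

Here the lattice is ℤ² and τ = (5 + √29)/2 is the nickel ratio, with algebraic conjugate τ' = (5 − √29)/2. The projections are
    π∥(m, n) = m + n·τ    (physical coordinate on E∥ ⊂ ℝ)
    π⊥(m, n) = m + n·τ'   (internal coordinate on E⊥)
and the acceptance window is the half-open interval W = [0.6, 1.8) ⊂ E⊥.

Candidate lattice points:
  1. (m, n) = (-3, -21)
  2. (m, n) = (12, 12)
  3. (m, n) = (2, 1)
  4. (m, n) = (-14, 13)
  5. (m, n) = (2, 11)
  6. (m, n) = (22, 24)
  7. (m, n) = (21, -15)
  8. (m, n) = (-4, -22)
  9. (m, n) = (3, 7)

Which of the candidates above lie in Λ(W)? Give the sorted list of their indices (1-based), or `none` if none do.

1, 9

Compute τ' = (5−√29)/2 = -0.19258, so π⊥(m,n) = m -0.19258·n.
candidate 1: (m,n)=(-3,-21) → π∥ = -3-21·τ ≈ -112.04423, π⊥ = -3-21·τ' ≈ 1.04423 ∈ [0.6, 1.8) ⇒ IN Λ
candidate 2: (m,n)=(12,12) → π∥ = 12+12·τ ≈ 74.31099, π⊥ = 12+12·τ' ≈ 9.68901 ∉ [0.6, 1.8) ⇒ out
candidate 3: (m,n)=(2,1) → π∥ = 2+1·τ ≈ 7.19258, π⊥ = 2+1·τ' ≈ 1.80742 ∉ [0.6, 1.8) ⇒ out
candidate 4: (m,n)=(-14,13) → π∥ = -14+13·τ ≈ 53.50357, π⊥ = -14+13·τ' ≈ -16.50357 ∉ [0.6, 1.8) ⇒ out
candidate 5: (m,n)=(2,11) → π∥ = 2+11·τ ≈ 59.11841, π⊥ = 2+11·τ' ≈ -0.11841 ∉ [0.6, 1.8) ⇒ out
candidate 6: (m,n)=(22,24) → π∥ = 22+24·τ ≈ 146.62198, π⊥ = 22+24·τ' ≈ 17.37802 ∉ [0.6, 1.8) ⇒ out
candidate 7: (m,n)=(21,-15) → π∥ = 21-15·τ ≈ -56.88874, π⊥ = 21-15·τ' ≈ 23.88874 ∉ [0.6, 1.8) ⇒ out
candidate 8: (m,n)=(-4,-22) → π∥ = -4-22·τ ≈ -118.23681, π⊥ = -4-22·τ' ≈ 0.23681 ∉ [0.6, 1.8) ⇒ out
candidate 9: (m,n)=(3,7) → π∥ = 3+7·τ ≈ 39.34808, π⊥ = 3+7·τ' ≈ 1.65192 ∈ [0.6, 1.8) ⇒ IN Λ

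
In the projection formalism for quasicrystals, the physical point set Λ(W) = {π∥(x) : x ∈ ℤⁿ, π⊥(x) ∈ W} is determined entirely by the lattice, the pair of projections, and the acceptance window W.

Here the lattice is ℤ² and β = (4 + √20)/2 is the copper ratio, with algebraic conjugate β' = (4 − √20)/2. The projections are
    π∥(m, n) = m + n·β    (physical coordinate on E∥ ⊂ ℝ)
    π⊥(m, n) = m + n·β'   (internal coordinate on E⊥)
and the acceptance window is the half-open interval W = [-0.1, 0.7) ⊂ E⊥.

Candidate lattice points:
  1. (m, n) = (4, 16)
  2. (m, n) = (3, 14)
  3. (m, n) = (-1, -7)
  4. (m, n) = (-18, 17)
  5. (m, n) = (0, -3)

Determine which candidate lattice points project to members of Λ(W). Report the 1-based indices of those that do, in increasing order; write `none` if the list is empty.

1, 3

β' = (4−√20)/2 ≈ -0.236068.
[1] lift (4,16): star map gives 0.222912; window check -0.1 ≤ 0.222912 < 0.7 is true → IN Λ
[2] lift (3,14): star map gives -0.304952; window check -0.1 ≤ -0.304952 < 0.7 is false → out
[3] lift (-1,-7): star map gives 0.652476; window check -0.1 ≤ 0.652476 < 0.7 is true → IN Λ
[4] lift (-18,17): star map gives -22.013156; window check -0.1 ≤ -22.013156 < 0.7 is false → out
[5] lift (0,-3): star map gives 0.708204; window check -0.1 ≤ 0.708204 < 0.7 is false → out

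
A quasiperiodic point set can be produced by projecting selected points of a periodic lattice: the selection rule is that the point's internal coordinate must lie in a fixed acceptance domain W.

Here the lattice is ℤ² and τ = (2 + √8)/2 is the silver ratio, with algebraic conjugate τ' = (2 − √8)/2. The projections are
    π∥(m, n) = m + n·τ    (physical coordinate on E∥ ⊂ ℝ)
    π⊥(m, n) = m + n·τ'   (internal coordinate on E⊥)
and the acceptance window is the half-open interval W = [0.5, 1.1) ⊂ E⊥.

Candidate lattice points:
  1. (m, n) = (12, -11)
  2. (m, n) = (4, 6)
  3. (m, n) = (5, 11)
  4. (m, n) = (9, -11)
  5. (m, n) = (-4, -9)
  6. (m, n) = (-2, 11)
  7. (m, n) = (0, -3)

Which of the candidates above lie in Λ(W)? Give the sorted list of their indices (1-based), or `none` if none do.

τ' = (2−√8)/2 ≈ -0.41421.
#1 (12,-11): internal coord 12 + (-11)·τ' = +16.55635; +16.55635 ∉ [0.5, 1.1) → out
#2 (4,6): internal coord 4 + (6)·τ' = +1.51472; +1.51472 ∉ [0.5, 1.1) → out
#3 (5,11): internal coord 5 + (11)·τ' = +0.44365; +0.44365 ∉ [0.5, 1.1) → out
#4 (9,-11): internal coord 9 + (-11)·τ' = +13.55635; +13.55635 ∉ [0.5, 1.1) → out
#5 (-4,-9): internal coord -4 + (-9)·τ' = -0.27208; -0.27208 ∉ [0.5, 1.1) → out
#6 (-2,11): internal coord -2 + (11)·τ' = -6.55635; -6.55635 ∉ [0.5, 1.1) → out
#7 (0,-3): internal coord 0 + (-3)·τ' = +1.24264; +1.24264 ∉ [0.5, 1.1) → out

none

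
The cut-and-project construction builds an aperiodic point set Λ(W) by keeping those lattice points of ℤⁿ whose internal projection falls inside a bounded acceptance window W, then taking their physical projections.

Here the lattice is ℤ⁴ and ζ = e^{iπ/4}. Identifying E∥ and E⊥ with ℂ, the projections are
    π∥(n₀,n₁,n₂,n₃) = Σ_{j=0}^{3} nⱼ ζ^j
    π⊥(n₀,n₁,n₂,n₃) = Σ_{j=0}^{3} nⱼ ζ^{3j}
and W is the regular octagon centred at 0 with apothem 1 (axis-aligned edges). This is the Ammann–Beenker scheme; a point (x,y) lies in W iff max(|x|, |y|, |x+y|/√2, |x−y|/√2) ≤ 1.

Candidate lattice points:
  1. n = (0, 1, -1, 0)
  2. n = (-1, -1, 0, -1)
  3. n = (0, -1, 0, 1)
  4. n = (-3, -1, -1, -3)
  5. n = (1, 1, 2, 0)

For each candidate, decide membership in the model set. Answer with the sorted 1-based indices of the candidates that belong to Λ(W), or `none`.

none

Internal map: ζ^{3j} for j=0..3 gives (1,0), (−√2/2,√2/2), (0,−1), (√2/2,√2/2).
candidate 1: n = (0, 1, -1, 0) → π⊥ ≈ (-0.707107, +1.707107); max(|x|,|y|,|x±y|/√2) = 1.707107 > 1 ⇒ ∉ W
candidate 2: n = (-1, -1, 0, -1) → π⊥ ≈ (-1.000000, -1.414214); max(|x|,|y|,|x±y|/√2) = 1.707107 > 1 ⇒ ∉ W
candidate 3: n = (0, -1, 0, 1) → π⊥ ≈ (+1.414214, +0.000000); max(|x|,|y|,|x±y|/√2) = 1.414214 > 1 ⇒ ∉ W
candidate 4: n = (-3, -1, -1, -3) → π⊥ ≈ (-4.414214, -1.828427); max(|x|,|y|,|x±y|/√2) = 4.414214 > 1 ⇒ ∉ W
candidate 5: n = (1, 1, 2, 0) → π⊥ ≈ (+0.292893, -1.292893); max(|x|,|y|,|x±y|/√2) = 1.292893 > 1 ⇒ ∉ W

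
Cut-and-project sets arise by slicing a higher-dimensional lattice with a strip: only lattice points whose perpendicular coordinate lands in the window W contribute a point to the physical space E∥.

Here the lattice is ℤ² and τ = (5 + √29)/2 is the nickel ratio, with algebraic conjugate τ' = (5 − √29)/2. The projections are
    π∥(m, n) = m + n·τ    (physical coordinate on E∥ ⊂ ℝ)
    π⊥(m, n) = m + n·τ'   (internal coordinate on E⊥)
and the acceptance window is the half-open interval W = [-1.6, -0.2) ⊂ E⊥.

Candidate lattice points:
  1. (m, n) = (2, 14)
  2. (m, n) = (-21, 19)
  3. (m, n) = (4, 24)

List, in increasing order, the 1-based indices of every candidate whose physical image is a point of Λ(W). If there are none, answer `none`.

1, 3

τ' = (5−√29)/2 ≈ -0.1926.
candidate 1: (m,n)=(2,14) → π∥ = 2+14·τ ≈ 74.6962, π⊥ = 2+14·τ' ≈ -0.6962 ∈ [-1.6, -0.2) ⇒ IN Λ
candidate 2: (m,n)=(-21,19) → π∥ = -21+19·τ ≈ 77.6591, π⊥ = -21+19·τ' ≈ -24.6591 ∉ [-1.6, -0.2) ⇒ out
candidate 3: (m,n)=(4,24) → π∥ = 4+24·τ ≈ 128.6220, π⊥ = 4+24·τ' ≈ -0.6220 ∈ [-1.6, -0.2) ⇒ IN Λ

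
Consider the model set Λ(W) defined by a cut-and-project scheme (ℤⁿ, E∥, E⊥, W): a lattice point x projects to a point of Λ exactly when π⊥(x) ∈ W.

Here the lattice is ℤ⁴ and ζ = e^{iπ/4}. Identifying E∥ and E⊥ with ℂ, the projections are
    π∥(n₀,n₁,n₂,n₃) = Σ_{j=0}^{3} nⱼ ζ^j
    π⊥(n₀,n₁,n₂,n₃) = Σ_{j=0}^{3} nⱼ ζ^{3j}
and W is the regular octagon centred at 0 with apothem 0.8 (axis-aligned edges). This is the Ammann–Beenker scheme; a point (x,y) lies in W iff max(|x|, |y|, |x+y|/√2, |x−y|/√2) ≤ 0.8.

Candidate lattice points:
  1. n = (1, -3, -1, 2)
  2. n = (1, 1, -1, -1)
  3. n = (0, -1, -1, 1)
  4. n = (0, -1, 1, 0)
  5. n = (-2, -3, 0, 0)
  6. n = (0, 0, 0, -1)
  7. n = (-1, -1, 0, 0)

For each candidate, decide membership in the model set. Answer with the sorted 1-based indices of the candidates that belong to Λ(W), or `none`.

7

π⊥(n) = n₀ + n₁ζ³ + n₂ζ⁶ + n₃ζ⁹ where ζ = e^{iπ/4}.
#1 (1, -3, -1, 2): internal (4.535534, 0.292893); octagon support 4.535534 vs apothem 0.8 → ∉ W
#2 (1, 1, -1, -1): internal (-0.414214, 1.000000); octagon support 1.000000 vs apothem 0.8 → ∉ W
#3 (0, -1, -1, 1): internal (1.414214, 1.000000); octagon support 1.707107 vs apothem 0.8 → ∉ W
#4 (0, -1, 1, 0): internal (0.707107, -1.707107); octagon support 1.707107 vs apothem 0.8 → ∉ W
#5 (-2, -3, 0, 0): internal (0.121320, -2.121320); octagon support 2.121320 vs apothem 0.8 → ∉ W
#6 (0, 0, 0, -1): internal (-0.707107, -0.707107); octagon support 1.000000 vs apothem 0.8 → ∉ W
#7 (-1, -1, 0, 0): internal (-0.292893, -0.707107); octagon support 0.707107 vs apothem 0.8 → ∈ W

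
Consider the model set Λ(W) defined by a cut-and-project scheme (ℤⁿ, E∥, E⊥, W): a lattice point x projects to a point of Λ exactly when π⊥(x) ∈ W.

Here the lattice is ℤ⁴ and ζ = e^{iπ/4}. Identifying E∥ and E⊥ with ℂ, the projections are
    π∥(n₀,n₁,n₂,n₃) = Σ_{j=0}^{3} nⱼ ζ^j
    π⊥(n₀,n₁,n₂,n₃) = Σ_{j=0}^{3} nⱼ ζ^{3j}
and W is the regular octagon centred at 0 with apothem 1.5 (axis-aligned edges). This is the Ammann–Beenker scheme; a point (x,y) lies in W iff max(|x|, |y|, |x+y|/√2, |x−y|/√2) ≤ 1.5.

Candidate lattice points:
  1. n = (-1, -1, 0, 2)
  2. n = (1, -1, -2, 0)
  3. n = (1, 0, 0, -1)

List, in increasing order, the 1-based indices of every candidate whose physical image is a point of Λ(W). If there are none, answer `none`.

With ζ = e^{iπ/4} the internal vectors are ζ^0,ζ^3,ζ^6,ζ^9.
candidate 1: n = (-1, -1, 0, 2) → π⊥ ≈ (+1.12132, +0.70711); max(|x|,|y|,|x±y|/√2) = 1.29289 ≤ 1.5 ⇒ ∈ W
candidate 2: n = (1, -1, -2, 0) → π⊥ ≈ (+1.70711, +1.29289); max(|x|,|y|,|x±y|/√2) = 2.12132 > 1.5 ⇒ ∉ W
candidate 3: n = (1, 0, 0, -1) → π⊥ ≈ (+0.29289, -0.70711); max(|x|,|y|,|x±y|/√2) = 0.70711 ≤ 1.5 ⇒ ∈ W

1, 3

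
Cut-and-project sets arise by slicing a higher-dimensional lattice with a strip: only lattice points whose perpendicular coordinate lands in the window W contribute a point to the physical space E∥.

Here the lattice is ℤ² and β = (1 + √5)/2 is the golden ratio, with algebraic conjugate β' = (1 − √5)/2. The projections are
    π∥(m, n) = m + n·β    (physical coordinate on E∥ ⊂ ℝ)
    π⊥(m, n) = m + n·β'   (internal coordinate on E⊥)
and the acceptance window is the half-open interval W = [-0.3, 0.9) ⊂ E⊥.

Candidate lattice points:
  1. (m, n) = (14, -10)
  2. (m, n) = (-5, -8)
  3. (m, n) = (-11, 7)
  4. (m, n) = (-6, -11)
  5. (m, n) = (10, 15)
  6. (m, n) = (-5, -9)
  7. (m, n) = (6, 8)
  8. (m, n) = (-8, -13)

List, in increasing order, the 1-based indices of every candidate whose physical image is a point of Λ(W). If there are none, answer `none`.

2, 4, 5, 6, 8

Numerically β ≈ 1.618034 and β' = −1/β ≈ -0.618034.
[1] lift (14,-10): star map gives 20.180340; window check -0.3 ≤ 20.180340 < 0.9 is false → out
[2] lift (-5,-8): star map gives -0.055728; window check -0.3 ≤ -0.055728 < 0.9 is true → IN Λ
[3] lift (-11,7): star map gives -15.326238; window check -0.3 ≤ -15.326238 < 0.9 is false → out
[4] lift (-6,-11): star map gives 0.798374; window check -0.3 ≤ 0.798374 < 0.9 is true → IN Λ
[5] lift (10,15): star map gives 0.729490; window check -0.3 ≤ 0.729490 < 0.9 is true → IN Λ
[6] lift (-5,-9): star map gives 0.562306; window check -0.3 ≤ 0.562306 < 0.9 is true → IN Λ
[7] lift (6,8): star map gives 1.055728; window check -0.3 ≤ 1.055728 < 0.9 is false → out
[8] lift (-8,-13): star map gives 0.034442; window check -0.3 ≤ 0.034442 < 0.9 is true → IN Λ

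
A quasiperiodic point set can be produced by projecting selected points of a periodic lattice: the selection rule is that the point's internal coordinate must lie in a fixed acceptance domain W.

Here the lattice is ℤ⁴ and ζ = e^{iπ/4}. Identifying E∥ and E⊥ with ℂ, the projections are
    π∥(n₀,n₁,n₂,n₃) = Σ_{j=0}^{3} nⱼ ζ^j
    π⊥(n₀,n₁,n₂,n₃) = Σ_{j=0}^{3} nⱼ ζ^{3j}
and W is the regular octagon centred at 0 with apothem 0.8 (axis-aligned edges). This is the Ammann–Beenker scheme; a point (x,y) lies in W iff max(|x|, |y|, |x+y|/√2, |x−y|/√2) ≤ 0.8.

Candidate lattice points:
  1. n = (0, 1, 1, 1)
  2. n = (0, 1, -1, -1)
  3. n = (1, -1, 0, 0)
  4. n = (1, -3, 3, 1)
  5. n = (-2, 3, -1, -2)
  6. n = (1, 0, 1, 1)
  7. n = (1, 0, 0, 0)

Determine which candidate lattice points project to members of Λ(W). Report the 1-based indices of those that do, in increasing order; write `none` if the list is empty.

With ζ = e^{iπ/4} the internal vectors are ζ^0,ζ^3,ζ^6,ζ^9.
candidate 1: n = (0, 1, 1, 1) → π⊥ ≈ (+0.000000, +0.414214); max(|x|,|y|,|x±y|/√2) = 0.414214 ≤ 0.8 ⇒ ∈ W
candidate 2: n = (0, 1, -1, -1) → π⊥ ≈ (-1.414214, +1.000000); max(|x|,|y|,|x±y|/√2) = 1.707107 > 0.8 ⇒ ∉ W
candidate 3: n = (1, -1, 0, 0) → π⊥ ≈ (+1.707107, -0.707107); max(|x|,|y|,|x±y|/√2) = 1.707107 > 0.8 ⇒ ∉ W
candidate 4: n = (1, -3, 3, 1) → π⊥ ≈ (+3.828427, -4.414214); max(|x|,|y|,|x±y|/√2) = 5.828427 > 0.8 ⇒ ∉ W
candidate 5: n = (-2, 3, -1, -2) → π⊥ ≈ (-5.535534, +1.707107); max(|x|,|y|,|x±y|/√2) = 5.535534 > 0.8 ⇒ ∉ W
candidate 6: n = (1, 0, 1, 1) → π⊥ ≈ (+1.707107, -0.292893); max(|x|,|y|,|x±y|/√2) = 1.707107 > 0.8 ⇒ ∉ W
candidate 7: n = (1, 0, 0, 0) → π⊥ ≈ (+1.000000, +0.000000); max(|x|,|y|,|x±y|/√2) = 1.000000 > 0.8 ⇒ ∉ W

1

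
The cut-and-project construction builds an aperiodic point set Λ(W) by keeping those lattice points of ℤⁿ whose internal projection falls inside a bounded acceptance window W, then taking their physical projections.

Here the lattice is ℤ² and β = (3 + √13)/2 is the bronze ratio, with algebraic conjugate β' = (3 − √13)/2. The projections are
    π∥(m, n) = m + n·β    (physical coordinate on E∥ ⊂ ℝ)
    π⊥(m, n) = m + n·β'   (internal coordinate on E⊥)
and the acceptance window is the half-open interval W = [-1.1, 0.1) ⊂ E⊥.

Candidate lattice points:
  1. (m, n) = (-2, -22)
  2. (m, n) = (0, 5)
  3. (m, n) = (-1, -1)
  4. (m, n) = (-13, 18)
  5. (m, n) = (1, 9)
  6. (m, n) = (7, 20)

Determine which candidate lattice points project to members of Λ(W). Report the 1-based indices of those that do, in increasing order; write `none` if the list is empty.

β' = (3−√13)/2 ≈ -0.3028.
candidate 1: (m,n)=(-2,-22) → π∥ = -2-22·β ≈ -74.6611, π⊥ = -2-22·β' ≈ 4.6611 ∉ [-1.1, 0.1) ⇒ out
candidate 2: (m,n)=(0,5) → π∥ = 0+5·β ≈ 16.5139, π⊥ = 0+5·β' ≈ -1.5139 ∉ [-1.1, 0.1) ⇒ out
candidate 3: (m,n)=(-1,-1) → π∥ = -1-1·β ≈ -4.3028, π⊥ = -1-1·β' ≈ -0.6972 ∈ [-1.1, 0.1) ⇒ IN Λ
candidate 4: (m,n)=(-13,18) → π∥ = -13+18·β ≈ 46.4500, π⊥ = -13+18·β' ≈ -18.4500 ∉ [-1.1, 0.1) ⇒ out
candidate 5: (m,n)=(1,9) → π∥ = 1+9·β ≈ 30.7250, π⊥ = 1+9·β' ≈ -1.7250 ∉ [-1.1, 0.1) ⇒ out
candidate 6: (m,n)=(7,20) → π∥ = 7+20·β ≈ 73.0555, π⊥ = 7+20·β' ≈ 0.9445 ∉ [-1.1, 0.1) ⇒ out

3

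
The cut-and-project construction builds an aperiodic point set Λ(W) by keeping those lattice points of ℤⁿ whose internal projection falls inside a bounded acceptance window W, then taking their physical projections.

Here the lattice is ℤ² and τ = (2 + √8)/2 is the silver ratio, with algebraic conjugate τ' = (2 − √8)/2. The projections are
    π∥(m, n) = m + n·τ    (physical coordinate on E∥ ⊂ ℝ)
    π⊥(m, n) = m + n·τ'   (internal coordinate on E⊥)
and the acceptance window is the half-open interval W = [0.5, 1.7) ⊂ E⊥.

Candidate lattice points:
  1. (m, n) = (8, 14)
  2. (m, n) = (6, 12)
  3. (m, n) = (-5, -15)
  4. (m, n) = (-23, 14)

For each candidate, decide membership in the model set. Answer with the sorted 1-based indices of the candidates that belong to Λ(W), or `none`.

2, 3

Compute τ' = (2−√8)/2 = -0.414214, so π⊥(m,n) = m -0.414214·n.
[1] lift (8,14): star map gives 2.201010; window check 0.5 ≤ 2.201010 < 1.7 is false → out
[2] lift (6,12): star map gives 1.029437; window check 0.5 ≤ 1.029437 < 1.7 is true → IN Λ
[3] lift (-5,-15): star map gives 1.213203; window check 0.5 ≤ 1.213203 < 1.7 is true → IN Λ
[4] lift (-23,14): star map gives -28.798990; window check 0.5 ≤ -28.798990 < 1.7 is false → out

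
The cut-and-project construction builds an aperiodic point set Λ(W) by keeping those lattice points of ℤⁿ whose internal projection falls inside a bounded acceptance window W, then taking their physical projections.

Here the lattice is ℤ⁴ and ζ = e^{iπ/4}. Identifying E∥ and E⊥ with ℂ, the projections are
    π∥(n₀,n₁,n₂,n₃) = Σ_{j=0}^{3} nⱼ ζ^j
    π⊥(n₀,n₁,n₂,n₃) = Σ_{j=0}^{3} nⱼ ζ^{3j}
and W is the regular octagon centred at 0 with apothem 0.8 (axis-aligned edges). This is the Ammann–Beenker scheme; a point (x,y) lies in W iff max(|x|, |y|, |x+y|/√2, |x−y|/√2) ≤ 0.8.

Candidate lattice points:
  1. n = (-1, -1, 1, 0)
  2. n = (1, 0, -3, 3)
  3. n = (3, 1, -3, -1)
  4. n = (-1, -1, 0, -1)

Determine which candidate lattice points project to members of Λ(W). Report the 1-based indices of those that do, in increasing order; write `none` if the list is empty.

none

π⊥(n) = n₀ + n₁ζ³ + n₂ζ⁶ + n₃ζ⁹ where ζ = e^{iπ/4}.
#1 (-1, -1, 1, 0): internal (-0.292893, -1.707107); octagon support 1.707107 vs apothem 0.8 → ∉ W
#2 (1, 0, -3, 3): internal (3.121320, 5.121320); octagon support 5.828427 vs apothem 0.8 → ∉ W
#3 (3, 1, -3, -1): internal (1.585786, 3.000000); octagon support 3.242641 vs apothem 0.8 → ∉ W
#4 (-1, -1, 0, -1): internal (-1.000000, -1.414214); octagon support 1.707107 vs apothem 0.8 → ∉ W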